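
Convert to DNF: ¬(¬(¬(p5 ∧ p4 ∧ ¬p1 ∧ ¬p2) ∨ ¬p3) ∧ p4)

¬(¬(¬(p5 ∧ p4 ∧ ¬p1 ∧ ¬p2) ∨ ¬p3) ∧ p4)
⇔ ¬¬(¬(p5 ∧ p4 ∧ ¬p1 ∧ ¬p2) ∨ ¬p3) ∨ ¬p4   [De Morgan]
⇔ ¬(p5 ∧ p4 ∧ ¬p1 ∧ ¬p2) ∨ ¬p3 ∨ ¬p4   [double negation]
⇔ ¬p5 ∨ ¬p4 ∨ ¬¬p1 ∨ ¬¬p2 ∨ ¬p3 ∨ ¬p4   [De Morgan]
⇔ ¬p5 ∨ ¬p4 ∨ p1 ∨ ¬¬p2 ∨ ¬p3 ∨ ¬p4   [double negation]
⇔ ¬p5 ∨ ¬p4 ∨ p1 ∨ p2 ∨ ¬p3 ∨ ¬p4   [double negation]
⇔ ¬p5 ∨ ¬p4 ∨ p1 ∨ p2 ∨ ¬p3   [simplify]

¬p5 ∨ ¬p4 ∨ p1 ∨ p2 ∨ ¬p3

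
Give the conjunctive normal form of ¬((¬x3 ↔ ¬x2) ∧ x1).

(¬x3 ∨ ¬x2 ∨ ¬x1) ∧ (x2 ∨ x3 ∨ ¬x1)

¬((¬x3 ↔ ¬x2) ∧ x1)
= ¬((¬x3 → ¬x2) ∧ (¬x2 → ¬x3) ∧ x1)   (eliminate ↔)
= ¬((¬¬x3 ∨ ¬x2) ∧ (¬x2 → ¬x3) ∧ x1)   (eliminate →)
= ¬((¬¬x3 ∨ ¬x2) ∧ (¬¬x2 ∨ ¬x3) ∧ x1)   (eliminate →)
= ¬(¬¬x3 ∨ ¬x2) ∨ ¬(¬¬x2 ∨ ¬x3) ∨ ¬x1   (De Morgan)
= (¬¬¬x3 ∧ ¬¬x2) ∨ ¬(¬¬x2 ∨ ¬x3) ∨ ¬x1   (De Morgan)
= (¬x3 ∧ ¬¬x2) ∨ ¬(¬¬x2 ∨ ¬x3) ∨ ¬x1   (double negation)
= (¬x3 ∧ x2) ∨ ¬(¬¬x2 ∨ ¬x3) ∨ ¬x1   (double negation)
= (¬x3 ∧ x2) ∨ (¬¬¬x2 ∧ ¬¬x3) ∨ ¬x1   (De Morgan)
= (¬x3 ∧ x2) ∨ (¬x2 ∧ ¬¬x3) ∨ ¬x1   (double negation)
= (¬x3 ∧ x2) ∨ (¬x2 ∧ x3) ∨ ¬x1   (double negation)
= (¬x3 ∨ ¬x2 ∨ ¬x1) ∧ (¬x3 ∨ x3 ∨ ¬x1) ∧ (x2 ∨ ¬x2 ∨ ¬x1) ∧ (x2 ∨ x3 ∨ ¬x1)   (distribute ∨ over ∧)
= (¬x3 ∨ ¬x2 ∨ ¬x1) ∧ (x2 ∨ x3 ∨ ¬x1)   (simplify)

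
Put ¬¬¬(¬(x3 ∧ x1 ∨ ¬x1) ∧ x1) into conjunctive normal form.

¬¬¬(¬(x3 ∧ x1 ∨ ¬x1) ∧ x1)
⇔ ¬(¬(x3 ∧ x1 ∨ ¬x1) ∧ x1)
⇔ ¬¬(x3 ∧ x1 ∨ ¬x1) ∨ ¬x1
⇔ x3 ∧ x1 ∨ ¬x1 ∨ ¬x1
⇔ (x3 ∨ ¬x1 ∨ ¬x1) ∧ (x1 ∨ ¬x1 ∨ ¬x1)
⇔ x3 ∨ ¬x1

x3 ∨ ¬x1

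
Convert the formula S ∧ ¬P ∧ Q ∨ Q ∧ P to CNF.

S ∧ ¬P ∧ Q ∨ Q ∧ P
= (S ∨ Q) ∧ (S ∨ P) ∧ (¬P ∨ Q) ∧ (¬P ∨ P) ∧ (Q ∨ Q) ∧ (Q ∨ P)   — distribute ∨ over ∧
= (S ∨ P) ∧ Q   — simplify

(S ∨ P) ∧ Q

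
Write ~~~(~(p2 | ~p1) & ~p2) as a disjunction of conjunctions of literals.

p2 | ~p1

~~~(~(p2 | ~p1) & ~p2)
≡ ~(~(p2 | ~p1) & ~p2)
≡ ~~(p2 | ~p1) | ~~p2
≡ p2 | ~p1 | ~~p2
≡ p2 | ~p1 | p2
≡ p2 | ~p1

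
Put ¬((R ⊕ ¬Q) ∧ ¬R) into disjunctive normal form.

¬((R ⊕ ¬Q) ∧ ¬R)
⇔ ¬(((R ∧ ¬¬Q) ∨ (¬R ∧ ¬Q)) ∧ ¬R)   — expand ⊕
⇔ ¬((R ∧ ¬¬Q) ∨ (¬R ∧ ¬Q)) ∨ ¬¬R   — De Morgan
⇔ (¬(R ∧ ¬¬Q) ∧ ¬(¬R ∧ ¬Q)) ∨ ¬¬R   — De Morgan
⇔ ((¬R ∨ ¬¬¬Q) ∧ ¬(¬R ∧ ¬Q)) ∨ ¬¬R   — De Morgan
⇔ ((¬R ∨ ¬Q) ∧ ¬(¬R ∧ ¬Q)) ∨ ¬¬R   — double negation
⇔ ((¬R ∨ ¬Q) ∧ (¬¬R ∨ ¬¬Q)) ∨ ¬¬R   — De Morgan
⇔ ((¬R ∨ ¬Q) ∧ (R ∨ ¬¬Q)) ∨ ¬¬R   — double negation
⇔ ((¬R ∨ ¬Q) ∧ (R ∨ Q)) ∨ ¬¬R   — double negation
⇔ ((¬R ∨ ¬Q) ∧ (R ∨ Q)) ∨ R   — double negation
⇔ (¬R ∧ R) ∨ (¬R ∧ Q) ∨ (¬Q ∧ R) ∨ (¬Q ∧ Q) ∨ R   — distribute ∧ over ∨
⇔ (¬R ∧ Q) ∨ R   — simplify

(¬R ∧ Q) ∨ R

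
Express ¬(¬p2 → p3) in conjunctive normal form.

¬(¬p2 → p3)
≡ ¬(¬¬p2 ∨ p3)   — eliminate →
≡ ¬¬¬p2 ∧ ¬p3   — De Morgan
≡ ¬p2 ∧ ¬p3   — double negation

¬p2 ∧ ¬p3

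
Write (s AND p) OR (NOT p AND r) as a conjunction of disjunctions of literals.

(s OR NOT p) AND (s OR r) AND (p OR r)

(s AND p) OR (NOT p AND r)
= (s OR NOT p) AND (s OR r) AND (p OR NOT p) AND (p OR r)   — distribute OR over AND
= (s OR NOT p) AND (s OR r) AND (p OR r)   — simplify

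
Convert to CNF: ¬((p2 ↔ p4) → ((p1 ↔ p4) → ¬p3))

¬((p2 ↔ p4) → ((p1 ↔ p4) → ¬p3))
⇔ ¬(¬(p2 ↔ p4) ∨ ((p1 ↔ p4) → ¬p3))   — eliminate →
⇔ ¬(¬((p2 → p4) ∧ (p4 → p2)) ∨ ((p1 ↔ p4) → ¬p3))   — eliminate ↔
⇔ ¬(¬((¬p2 ∨ p4) ∧ (p4 → p2)) ∨ ((p1 ↔ p4) → ¬p3))   — eliminate →
⇔ ¬(¬((¬p2 ∨ p4) ∧ (¬p4 ∨ p2)) ∨ ((p1 ↔ p4) → ¬p3))   — eliminate →
⇔ ¬(¬((¬p2 ∨ p4) ∧ (¬p4 ∨ p2)) ∨ ¬(p1 ↔ p4) ∨ ¬p3)   — eliminate →
⇔ ¬(¬((¬p2 ∨ p4) ∧ (¬p4 ∨ p2)) ∨ ¬((p1 → p4) ∧ (p4 → p1)) ∨ ¬p3)   — eliminate ↔
⇔ ¬(¬((¬p2 ∨ p4) ∧ (¬p4 ∨ p2)) ∨ ¬((¬p1 ∨ p4) ∧ (p4 → p1)) ∨ ¬p3)   — eliminate →
⇔ ¬(¬((¬p2 ∨ p4) ∧ (¬p4 ∨ p2)) ∨ ¬((¬p1 ∨ p4) ∧ (¬p4 ∨ p1)) ∨ ¬p3)   — eliminate →
⇔ ¬¬((¬p2 ∨ p4) ∧ (¬p4 ∨ p2)) ∧ ¬¬((¬p1 ∨ p4) ∧ (¬p4 ∨ p1)) ∧ ¬¬p3   — De Morgan
⇔ (¬p2 ∨ p4) ∧ (¬p4 ∨ p2) ∧ ¬¬((¬p1 ∨ p4) ∧ (¬p4 ∨ p1)) ∧ ¬¬p3   — double negation
⇔ (¬p2 ∨ p4) ∧ (¬p4 ∨ p2) ∧ (¬p1 ∨ p4) ∧ (¬p4 ∨ p1) ∧ ¬¬p3   — double negation
⇔ (¬p2 ∨ p4) ∧ (¬p4 ∨ p2) ∧ (¬p1 ∨ p4) ∧ (¬p4 ∨ p1) ∧ p3   — double negation

(¬p2 ∨ p4) ∧ (¬p4 ∨ p2) ∧ (¬p1 ∨ p4) ∧ (¬p4 ∨ p1) ∧ p3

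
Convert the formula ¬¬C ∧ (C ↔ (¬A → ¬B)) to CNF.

C ∧ (¬C ∨ A ∨ ¬B)

¬¬C ∧ (C ↔ (¬A → ¬B))
⇔ ¬¬C ∧ (C → (¬A → ¬B)) ∧ ((¬A → ¬B) → C)   (eliminate ↔)
⇔ ¬¬C ∧ (¬C ∨ (¬A → ¬B)) ∧ ((¬A → ¬B) → C)   (eliminate →)
⇔ ¬¬C ∧ (¬C ∨ ¬¬A ∨ ¬B) ∧ ((¬A → ¬B) → C)   (eliminate →)
⇔ ¬¬C ∧ (¬C ∨ ¬¬A ∨ ¬B) ∧ (¬(¬A → ¬B) ∨ C)   (eliminate →)
⇔ ¬¬C ∧ (¬C ∨ ¬¬A ∨ ¬B) ∧ (¬(¬¬A ∨ ¬B) ∨ C)   (eliminate →)
⇔ C ∧ (¬C ∨ ¬¬A ∨ ¬B) ∧ (¬(¬¬A ∨ ¬B) ∨ C)   (double negation)
⇔ C ∧ (¬C ∨ A ∨ ¬B) ∧ (¬(¬¬A ∨ ¬B) ∨ C)   (double negation)
⇔ C ∧ (¬C ∨ A ∨ ¬B) ∧ ((¬¬¬A ∧ ¬¬B) ∨ C)   (De Morgan)
⇔ C ∧ (¬C ∨ A ∨ ¬B) ∧ ((¬A ∧ ¬¬B) ∨ C)   (double negation)
⇔ C ∧ (¬C ∨ A ∨ ¬B) ∧ ((¬A ∧ B) ∨ C)   (double negation)
⇔ C ∧ (¬C ∨ A ∨ ¬B) ∧ (¬A ∨ C) ∧ (B ∨ C)   (distribute ∨ over ∧)
⇔ C ∧ (¬C ∨ A ∨ ¬B)   (simplify)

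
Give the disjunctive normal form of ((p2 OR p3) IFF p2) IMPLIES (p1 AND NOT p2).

((p2 OR p3) IFF p2) IMPLIES (p1 AND NOT p2)
≡ NOT ((p2 OR p3) IFF p2) OR (p1 AND NOT p2)
≡ NOT (((p2 OR p3) IMPLIES p2) AND (p2 IMPLIES (p2 OR p3))) OR (p1 AND NOT p2)
≡ NOT ((NOT (p2 OR p3) OR p2) AND (p2 IMPLIES (p2 OR p3))) OR (p1 AND NOT p2)
≡ NOT ((NOT (p2 OR p3) OR p2) AND (NOT p2 OR p2 OR p3)) OR (p1 AND NOT p2)
≡ NOT (NOT (p2 OR p3) OR p2) OR NOT (NOT p2 OR p2 OR p3) OR (p1 AND NOT p2)
≡ (NOT NOT (p2 OR p3) AND NOT p2) OR NOT (NOT p2 OR p2 OR p3) OR (p1 AND NOT p2)
≡ ((p2 OR p3) AND NOT p2) OR NOT (NOT p2 OR p2 OR p3) OR (p1 AND NOT p2)
≡ ((p2 OR p3) AND NOT p2) OR (NOT NOT p2 AND NOT p2 AND NOT p3) OR (p1 AND NOT p2)
≡ ((p2 OR p3) AND NOT p2) OR (p2 AND NOT p2 AND NOT p3) OR (p1 AND NOT p2)
≡ (p2 AND NOT p2) OR (p3 AND NOT p2) OR (p2 AND NOT p2 AND NOT p3) OR (p1 AND NOT p2)
≡ (p3 AND NOT p2) OR (p1 AND NOT p2)

(p3 AND NOT p2) OR (p1 AND NOT p2)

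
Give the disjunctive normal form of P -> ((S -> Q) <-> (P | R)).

~P | (P & ~S) | (P & Q) | (R & ~S) | (R & Q)

P -> ((S -> Q) <-> (P | R))
≡ ~P | ((S -> Q) <-> (P | R))
≡ ~P | (((S -> Q) -> (P | R)) & ((P | R) -> (S -> Q)))
≡ ~P | ((~(S -> Q) | P | R) & ((P | R) -> (S -> Q)))
≡ ~P | ((~(~S | Q) | P | R) & ((P | R) -> (S -> Q)))
≡ ~P | ((~(~S | Q) | P | R) & (~(P | R) | (S -> Q)))
≡ ~P | ((~(~S | Q) | P | R) & (~(P | R) | ~S | Q))
≡ ~P | (((~~S & ~Q) | P | R) & (~(P | R) | ~S | Q))
≡ ~P | (((S & ~Q) | P | R) & (~(P | R) | ~S | Q))
≡ ~P | (((S & ~Q) | P | R) & ((~P & ~R) | ~S | Q))
≡ ~P | (S & ~Q & ~P & ~R) | (S & ~Q & ~S) | (S & ~Q & Q) | (P & ~P & ~R) | (P & ~S) | (P & Q) | (R & ~P & ~R) | (R & ~S) | (R & Q)
≡ ~P | (P & ~S) | (P & Q) | (R & ~S) | (R & Q)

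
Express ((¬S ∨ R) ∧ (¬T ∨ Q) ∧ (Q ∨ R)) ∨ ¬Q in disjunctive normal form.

(¬S ∧ Q) ∨ (R ∧ ¬T) ∨ (R ∧ Q) ∨ ¬Q

((¬S ∨ R) ∧ (¬T ∨ Q) ∧ (Q ∨ R)) ∨ ¬Q
= (¬S ∧ ¬T ∧ Q) ∨ (¬S ∧ ¬T ∧ R) ∨ (¬S ∧ Q ∧ Q) ∨ (¬S ∧ Q ∧ R) ∨ (R ∧ ¬T ∧ Q) ∨ (R ∧ ¬T ∧ R) ∨ (R ∧ Q ∧ Q) ∨ (R ∧ Q ∧ R) ∨ ¬Q   (distribute ∧ over ∨)
= (¬S ∧ Q) ∨ (R ∧ ¬T) ∨ (R ∧ Q) ∨ ¬Q   (simplify)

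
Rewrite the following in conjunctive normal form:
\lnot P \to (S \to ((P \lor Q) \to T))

\lnot P \to (S \to ((P \lor Q) \to T))
⇔ \lnot \lnot P \lor (S \to ((P \lor Q) \to T))   — eliminate \to
⇔ \lnot \lnot P \lor \lnot S \lor ((P \lor Q) \to T)   — eliminate \to
⇔ \lnot \lnot P \lor \lnot S \lor \lnot (P \lor Q) \lor T   — eliminate \to
⇔ P \lor \lnot S \lor \lnot (P \lor Q) \lor T   — double negation
⇔ P \lor \lnot S \lor (\lnot P \land \lnot Q) \lor T   — De Morgan
⇔ (P \lor \lnot S \lor \lnot P \lor T) \land (P \lor \lnot S \lor \lnot Q \lor T)   — distribute \lor over \land
⇔ P \lor \lnot S \lor \lnot Q \lor T   — simplify

P \lor \lnot S \lor \lnot Q \lor T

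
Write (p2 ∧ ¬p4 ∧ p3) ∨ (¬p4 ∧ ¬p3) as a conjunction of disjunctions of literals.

(p2 ∨ ¬p3) ∧ ¬p4

(p2 ∧ ¬p4 ∧ p3) ∨ (¬p4 ∧ ¬p3)
= (p2 ∨ ¬p4) ∧ (p2 ∨ ¬p3) ∧ (¬p4 ∨ ¬p4) ∧ (¬p4 ∨ ¬p3) ∧ (p3 ∨ ¬p4) ∧ (p3 ∨ ¬p3)
= (p2 ∨ ¬p3) ∧ ¬p4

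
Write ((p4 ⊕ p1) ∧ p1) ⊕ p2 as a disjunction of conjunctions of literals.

(¬p4 ∧ p1 ∧ ¬p2) ∨ (p1 ∧ p4 ∧ p2) ∨ (¬p1 ∧ p2)

((p4 ⊕ p1) ∧ p1) ⊕ p2
⇔ ((p4 ⊕ p1) ∧ p1 ∧ ¬p2) ∨ (¬((p4 ⊕ p1) ∧ p1) ∧ p2)
⇔ (((p4 ∧ ¬p1) ∨ (¬p4 ∧ p1)) ∧ p1 ∧ ¬p2) ∨ (¬((p4 ⊕ p1) ∧ p1) ∧ p2)
⇔ (((p4 ∧ ¬p1) ∨ (¬p4 ∧ p1)) ∧ p1 ∧ ¬p2) ∨ (¬(((p4 ∧ ¬p1) ∨ (¬p4 ∧ p1)) ∧ p1) ∧ p2)
⇔ (((p4 ∧ ¬p1) ∨ (¬p4 ∧ p1)) ∧ p1 ∧ ¬p2) ∨ ((¬((p4 ∧ ¬p1) ∨ (¬p4 ∧ p1)) ∨ ¬p1) ∧ p2)
⇔ (((p4 ∧ ¬p1) ∨ (¬p4 ∧ p1)) ∧ p1 ∧ ¬p2) ∨ (((¬(p4 ∧ ¬p1) ∧ ¬(¬p4 ∧ p1)) ∨ ¬p1) ∧ p2)
⇔ (((p4 ∧ ¬p1) ∨ (¬p4 ∧ p1)) ∧ p1 ∧ ¬p2) ∨ ((((¬p4 ∨ ¬¬p1) ∧ ¬(¬p4 ∧ p1)) ∨ ¬p1) ∧ p2)
⇔ (((p4 ∧ ¬p1) ∨ (¬p4 ∧ p1)) ∧ p1 ∧ ¬p2) ∨ ((((¬p4 ∨ p1) ∧ ¬(¬p4 ∧ p1)) ∨ ¬p1) ∧ p2)
⇔ (((p4 ∧ ¬p1) ∨ (¬p4 ∧ p1)) ∧ p1 ∧ ¬p2) ∨ ((((¬p4 ∨ p1) ∧ (¬¬p4 ∨ ¬p1)) ∨ ¬p1) ∧ p2)
⇔ (((p4 ∧ ¬p1) ∨ (¬p4 ∧ p1)) ∧ p1 ∧ ¬p2) ∨ ((((¬p4 ∨ p1) ∧ (p4 ∨ ¬p1)) ∨ ¬p1) ∧ p2)
⇔ (p4 ∧ ¬p1 ∧ p1 ∧ ¬p2) ∨ (¬p4 ∧ p1 ∧ p1 ∧ ¬p2) ∨ (¬p4 ∧ p4 ∧ p2) ∨ (¬p4 ∧ ¬p1 ∧ p2) ∨ (p1 ∧ p4 ∧ p2) ∨ (p1 ∧ ¬p1 ∧ p2) ∨ (¬p1 ∧ p2)
⇔ (¬p4 ∧ p1 ∧ ¬p2) ∨ (p1 ∧ p4 ∧ p2) ∨ (¬p1 ∧ p2)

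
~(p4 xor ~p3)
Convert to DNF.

~(p4 xor ~p3)
≡ ~((p4 & ~~p3) | (~p4 & ~p3))   [expand xor]
≡ ~(p4 & ~~p3) & ~(~p4 & ~p3)   [De Morgan]
≡ (~p4 | ~~~p3) & ~(~p4 & ~p3)   [De Morgan]
≡ (~p4 | ~p3) & ~(~p4 & ~p3)   [double negation]
≡ (~p4 | ~p3) & (~~p4 | ~~p3)   [De Morgan]
≡ (~p4 | ~p3) & (p4 | ~~p3)   [double negation]
≡ (~p4 | ~p3) & (p4 | p3)   [double negation]
≡ (~p4 & p4) | (~p4 & p3) | (~p3 & p4) | (~p3 & p3)   [distribute & over |]
≡ (~p4 & p3) | (~p3 & p4)   [simplify]

(~p4 & p3) | (~p3 & p4)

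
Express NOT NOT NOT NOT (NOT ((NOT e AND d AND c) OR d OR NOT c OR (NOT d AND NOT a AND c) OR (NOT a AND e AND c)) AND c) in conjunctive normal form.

NOT NOT NOT NOT (NOT ((NOT e AND d AND c) OR d OR NOT c OR (NOT d AND NOT a AND c) OR (NOT a AND e AND c)) AND c)
≡ NOT NOT (NOT ((NOT e AND d AND c) OR d OR NOT c OR (NOT d AND NOT a AND c) OR (NOT a AND e AND c)) AND c)   — double negation
≡ NOT ((NOT e AND d AND c) OR d OR NOT c OR (NOT d AND NOT a AND c) OR (NOT a AND e AND c)) AND c   — double negation
≡ NOT (NOT e AND d AND c) AND NOT d AND NOT NOT c AND NOT (NOT d AND NOT a AND c) AND NOT (NOT a AND e AND c) AND c   — De Morgan
≡ (NOT NOT e OR NOT d OR NOT c) AND NOT d AND NOT NOT c AND NOT (NOT d AND NOT a AND c) AND NOT (NOT a AND e AND c) AND c   — De Morgan
≡ (e OR NOT d OR NOT c) AND NOT d AND NOT NOT c AND NOT (NOT d AND NOT a AND c) AND NOT (NOT a AND e AND c) AND c   — double negation
≡ (e OR NOT d OR NOT c) AND NOT d AND c AND NOT (NOT d AND NOT a AND c) AND NOT (NOT a AND e AND c) AND c   — double negation
≡ (e OR NOT d OR NOT c) AND NOT d AND c AND (NOT NOT d OR NOT NOT a OR NOT c) AND NOT (NOT a AND e AND c) AND c   — De Morgan
≡ (e OR NOT d OR NOT c) AND NOT d AND c AND (d OR NOT NOT a OR NOT c) AND NOT (NOT a AND e AND c) AND c   — double negation
≡ (e OR NOT d OR NOT c) AND NOT d AND c AND (d OR a OR NOT c) AND NOT (NOT a AND e AND c) AND c   — double negation
≡ (e OR NOT d OR NOT c) AND NOT d AND c AND (d OR a OR NOT c) AND (NOT NOT a OR NOT e OR NOT c) AND c   — De Morgan
≡ (e OR NOT d OR NOT c) AND NOT d AND c AND (d OR a OR NOT c) AND (a OR NOT e OR NOT c) AND c   — double negation
≡ NOT d AND c AND (d OR a OR NOT c) AND (a OR NOT e OR NOT c)   — simplify

NOT d AND c AND (d OR a OR NOT c) AND (a OR NOT e OR NOT c)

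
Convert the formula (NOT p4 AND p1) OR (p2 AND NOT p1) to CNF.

(NOT p4 OR p2) AND (NOT p4 OR NOT p1) AND (p1 OR p2)

(NOT p4 AND p1) OR (p2 AND NOT p1)
≡ (NOT p4 OR p2) AND (NOT p4 OR NOT p1) AND (p1 OR p2) AND (p1 OR NOT p1)   — distribute OR over AND
≡ (NOT p4 OR p2) AND (NOT p4 OR NOT p1) AND (p1 OR p2)   — simplify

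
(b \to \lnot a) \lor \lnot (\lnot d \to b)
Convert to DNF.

\lnot b \lor \lnot a

(b \to \lnot a) \lor \lnot (\lnot d \to b)
= \lnot b \lor \lnot a \lor \lnot (\lnot d \to b)   (eliminate \to)
= \lnot b \lor \lnot a \lor \lnot (\lnot \lnot d \lor b)   (eliminate \to)
= \lnot b \lor \lnot a \lor \lnot \lnot \lnot d \land \lnot b   (De Morgan)
= \lnot b \lor \lnot a \lor \lnot d \land \lnot b   (double negation)
= \lnot b \lor \lnot a   (simplify)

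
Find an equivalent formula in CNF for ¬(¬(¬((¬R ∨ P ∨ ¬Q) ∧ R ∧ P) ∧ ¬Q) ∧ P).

¬(¬(¬((¬R ∨ P ∨ ¬Q) ∧ R ∧ P) ∧ ¬Q) ∧ P)
= ¬¬(¬((¬R ∨ P ∨ ¬Q) ∧ R ∧ P) ∧ ¬Q) ∨ ¬P   [De Morgan]
= (¬((¬R ∨ P ∨ ¬Q) ∧ R ∧ P) ∧ ¬Q) ∨ ¬P   [double negation]
= ((¬(¬R ∨ P ∨ ¬Q) ∨ ¬R ∨ ¬P) ∧ ¬Q) ∨ ¬P   [De Morgan]
= (((¬¬R ∧ ¬P ∧ ¬¬Q) ∨ ¬R ∨ ¬P) ∧ ¬Q) ∨ ¬P   [De Morgan]
= (((R ∧ ¬P ∧ ¬¬Q) ∨ ¬R ∨ ¬P) ∧ ¬Q) ∨ ¬P   [double negation]
= (((R ∧ ¬P ∧ Q) ∨ ¬R ∨ ¬P) ∧ ¬Q) ∨ ¬P   [double negation]
= (R ∨ ¬R ∨ ¬P ∨ ¬P) ∧ (¬P ∨ ¬R ∨ ¬P ∨ ¬P) ∧ (Q ∨ ¬R ∨ ¬P ∨ ¬P) ∧ (¬Q ∨ ¬P)   [distribute ∨ over ∧]
= (¬P ∨ ¬R) ∧ (¬Q ∨ ¬P)   [simplify]

(¬P ∨ ¬R) ∧ (¬Q ∨ ¬P)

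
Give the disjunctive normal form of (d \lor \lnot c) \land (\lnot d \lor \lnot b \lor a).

(d \land \lnot b) \lor (d \land a) \lor (\lnot c \land \lnot d) \lor (\lnot c \land \lnot b) \lor (\lnot c \land a)

(d \lor \lnot c) \land (\lnot d \lor \lnot b \lor a)
≡ (d \land \lnot d) \lor (d \land \lnot b) \lor (d \land a) \lor (\lnot c \land \lnot d) \lor (\lnot c \land \lnot b) \lor (\lnot c \land a)   [distribute \land over \lor]
≡ (d \land \lnot b) \lor (d \land a) \lor (\lnot c \land \lnot d) \lor (\lnot c \land \lnot b) \lor (\lnot c \land a)   [simplify]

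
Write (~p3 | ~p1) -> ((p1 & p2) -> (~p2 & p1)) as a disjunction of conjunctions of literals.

(p3 & p1) | ~p1 | ~p2

(~p3 | ~p1) -> ((p1 & p2) -> (~p2 & p1))
= ~(~p3 | ~p1) | ((p1 & p2) -> (~p2 & p1))   [eliminate ->]
= ~(~p3 | ~p1) | ~(p1 & p2) | (~p2 & p1)   [eliminate ->]
= (~~p3 & ~~p1) | ~(p1 & p2) | (~p2 & p1)   [De Morgan]
= (p3 & ~~p1) | ~(p1 & p2) | (~p2 & p1)   [double negation]
= (p3 & p1) | ~(p1 & p2) | (~p2 & p1)   [double negation]
= (p3 & p1) | ~p1 | ~p2 | (~p2 & p1)   [De Morgan]
= (p3 & p1) | ~p1 | ~p2   [simplify]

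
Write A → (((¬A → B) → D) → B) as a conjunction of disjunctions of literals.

A → (((¬A → B) → D) → B)
≡ ¬A ∨ (((¬A → B) → D) → B)
≡ ¬A ∨ ¬((¬A → B) → D) ∨ B
≡ ¬A ∨ ¬(¬(¬A → B) ∨ D) ∨ B
≡ ¬A ∨ ¬(¬(¬¬A ∨ B) ∨ D) ∨ B
≡ ¬A ∨ ¬¬(¬¬A ∨ B) ∧ ¬D ∨ B
≡ ¬A ∨ (¬¬A ∨ B) ∧ ¬D ∨ B
≡ ¬A ∨ (A ∨ B) ∧ ¬D ∨ B
≡ (¬A ∨ A ∨ B ∨ B) ∧ (¬A ∨ ¬D ∨ B)
≡ ¬A ∨ ¬D ∨ B

¬A ∨ ¬D ∨ B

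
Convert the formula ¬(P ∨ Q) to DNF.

¬P ∧ ¬Q

¬(P ∨ Q)
= ¬P ∧ ¬Q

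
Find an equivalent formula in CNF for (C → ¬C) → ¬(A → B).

(C ∨ A) ∧ (C ∨ ¬B)

(C → ¬C) → ¬(A → B)
= ¬(C → ¬C) ∨ ¬(A → B)   (eliminate →)
= ¬(¬C ∨ ¬C) ∨ ¬(A → B)   (eliminate →)
= ¬(¬C ∨ ¬C) ∨ ¬(¬A ∨ B)   (eliminate →)
= (¬¬C ∧ ¬¬C) ∨ ¬(¬A ∨ B)   (De Morgan)
= (C ∧ ¬¬C) ∨ ¬(¬A ∨ B)   (double negation)
= (C ∧ C) ∨ ¬(¬A ∨ B)   (double negation)
= (C ∧ C) ∨ (¬¬A ∧ ¬B)   (De Morgan)
= (C ∧ C) ∨ (A ∧ ¬B)   (double negation)
= (C ∨ A) ∧ (C ∨ ¬B) ∧ (C ∨ A) ∧ (C ∨ ¬B)   (distribute ∨ over ∧)
= (C ∨ A) ∧ (C ∨ ¬B)   (simplify)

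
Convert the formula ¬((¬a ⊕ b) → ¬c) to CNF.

(¬a ∨ b) ∧ (a ∨ ¬b) ∧ c

¬((¬a ⊕ b) → ¬c)
≡ ¬(¬(¬a ⊕ b) ∨ ¬c)   [eliminate →]
≡ ¬(¬((¬a ∨ b) ∧ ¬(¬a ∧ b)) ∨ ¬c)   [expand ⊕]
≡ ¬¬((¬a ∨ b) ∧ ¬(¬a ∧ b)) ∧ ¬¬c   [De Morgan]
≡ (¬a ∨ b) ∧ ¬(¬a ∧ b) ∧ ¬¬c   [double negation]
≡ (¬a ∨ b) ∧ (¬¬a ∨ ¬b) ∧ ¬¬c   [De Morgan]
≡ (¬a ∨ b) ∧ (a ∨ ¬b) ∧ ¬¬c   [double negation]
≡ (¬a ∨ b) ∧ (a ∨ ¬b) ∧ c   [double negation]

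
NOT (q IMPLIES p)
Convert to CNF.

NOT (q IMPLIES p)
≡ NOT (NOT q OR p)   (eliminate IMPLIES)
≡ NOT NOT q AND NOT p   (De Morgan)
≡ q AND NOT p   (double negation)

q AND NOT p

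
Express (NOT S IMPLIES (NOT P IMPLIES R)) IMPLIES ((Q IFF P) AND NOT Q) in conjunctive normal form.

(NOT S IMPLIES (NOT P IMPLIES R)) IMPLIES ((Q IFF P) AND NOT Q)
≡ NOT (NOT S IMPLIES (NOT P IMPLIES R)) OR ((Q IFF P) AND NOT Q)   — eliminate IMPLIES
≡ NOT (NOT NOT S OR (NOT P IMPLIES R)) OR ((Q IFF P) AND NOT Q)   — eliminate IMPLIES
≡ NOT (NOT NOT S OR NOT NOT P OR R) OR ((Q IFF P) AND NOT Q)   — eliminate IMPLIES
≡ NOT (NOT NOT S OR NOT NOT P OR R) OR ((Q IMPLIES P) AND (P IMPLIES Q) AND NOT Q)   — eliminate IFF
≡ NOT (NOT NOT S OR NOT NOT P OR R) OR ((NOT Q OR P) AND (P IMPLIES Q) AND NOT Q)   — eliminate IMPLIES
≡ NOT (NOT NOT S OR NOT NOT P OR R) OR ((NOT Q OR P) AND (NOT P OR Q) AND NOT Q)   — eliminate IMPLIES
≡ (NOT NOT NOT S AND NOT NOT NOT P AND NOT R) OR ((NOT Q OR P) AND (NOT P OR Q) AND NOT Q)   — De Morgan
≡ (NOT S AND NOT NOT NOT P AND NOT R) OR ((NOT Q OR P) AND (NOT P OR Q) AND NOT Q)   — double negation
≡ (NOT S AND NOT P AND NOT R) OR ((NOT Q OR P) AND (NOT P OR Q) AND NOT Q)   — double negation
≡ (NOT S OR NOT Q OR P) AND (NOT S OR NOT P OR Q) AND (NOT S OR NOT Q) AND (NOT P OR NOT Q OR P) AND (NOT P OR NOT P OR Q) AND (NOT P OR NOT Q) AND (NOT R OR NOT Q OR P) AND (NOT R OR NOT P OR Q) AND (NOT R OR NOT Q)   — distribute OR over AND
≡ (NOT S OR NOT Q) AND (NOT P OR Q) AND (NOT P OR NOT Q) AND (NOT R OR NOT Q)   — simplify

(NOT S OR NOT Q) AND (NOT P OR Q) AND (NOT P OR NOT Q) AND (NOT R OR NOT Q)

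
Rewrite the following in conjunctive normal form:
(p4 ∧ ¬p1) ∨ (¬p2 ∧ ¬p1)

(p4 ∧ ¬p1) ∨ (¬p2 ∧ ¬p1)
≡ (p4 ∨ ¬p2) ∧ (p4 ∨ ¬p1) ∧ (¬p1 ∨ ¬p2) ∧ (¬p1 ∨ ¬p1)   (distribute ∨ over ∧)
≡ (p4 ∨ ¬p2) ∧ ¬p1   (simplify)

(p4 ∨ ¬p2) ∧ ¬p1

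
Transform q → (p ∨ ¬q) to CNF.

¬q ∨ p

q → (p ∨ ¬q)
≡ ¬q ∨ p ∨ ¬q   (eliminate →)
≡ ¬q ∨ p   (simplify)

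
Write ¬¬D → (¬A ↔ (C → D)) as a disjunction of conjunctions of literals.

¬D ∨ (¬C ∧ ¬A) ∨ (D ∧ ¬A)

¬¬D → (¬A ↔ (C → D))
≡ ¬¬¬D ∨ (¬A ↔ (C → D))
≡ ¬¬¬D ∨ ((¬A → (C → D)) ∧ ((C → D) → ¬A))
≡ ¬¬¬D ∨ ((¬¬A ∨ (C → D)) ∧ ((C → D) → ¬A))
≡ ¬¬¬D ∨ ((¬¬A ∨ ¬C ∨ D) ∧ ((C → D) → ¬A))
≡ ¬¬¬D ∨ ((¬¬A ∨ ¬C ∨ D) ∧ (¬(C → D) ∨ ¬A))
≡ ¬¬¬D ∨ ((¬¬A ∨ ¬C ∨ D) ∧ (¬(¬C ∨ D) ∨ ¬A))
≡ ¬D ∨ ((¬¬A ∨ ¬C ∨ D) ∧ (¬(¬C ∨ D) ∨ ¬A))
≡ ¬D ∨ ((A ∨ ¬C ∨ D) ∧ (¬(¬C ∨ D) ∨ ¬A))
≡ ¬D ∨ ((A ∨ ¬C ∨ D) ∧ ((¬¬C ∧ ¬D) ∨ ¬A))
≡ ¬D ∨ ((A ∨ ¬C ∨ D) ∧ ((C ∧ ¬D) ∨ ¬A))
≡ ¬D ∨ (A ∧ C ∧ ¬D) ∨ (A ∧ ¬A) ∨ (¬C ∧ C ∧ ¬D) ∨ (¬C ∧ ¬A) ∨ (D ∧ C ∧ ¬D) ∨ (D ∧ ¬A)
≡ ¬D ∨ (¬C ∧ ¬A) ∨ (D ∧ ¬A)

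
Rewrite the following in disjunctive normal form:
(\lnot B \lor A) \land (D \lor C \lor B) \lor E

(\lnot B \lor A) \land (D \lor C \lor B) \lor E
≡ \lnot B \land D \lor \lnot B \land C \lor \lnot B \land B \lor A \land D \lor A \land C \lor A \land B \lor E
≡ \lnot B \land D \lor \lnot B \land C \lor A \land D \lor A \land C \lor A \land B \lor E

\lnot B \land D \lor \lnot B \land C \lor A \land D \lor A \land C \lor A \land B \lor E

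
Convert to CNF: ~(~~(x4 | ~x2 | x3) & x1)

~(~~(x4 | ~x2 | x3) & x1)
≡ ~~~(x4 | ~x2 | x3) | ~x1   [De Morgan]
≡ ~(x4 | ~x2 | x3) | ~x1   [double negation]
≡ (~x4 & ~~x2 & ~x3) | ~x1   [De Morgan]
≡ (~x4 & x2 & ~x3) | ~x1   [double negation]
≡ (~x4 | ~x1) & (x2 | ~x1) & (~x3 | ~x1)   [distribute | over &]

(~x4 | ~x1) & (x2 | ~x1) & (~x3 | ~x1)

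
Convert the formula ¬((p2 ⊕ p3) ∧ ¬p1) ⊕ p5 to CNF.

(¬p2 ∨ p3 ∨ p1 ∨ p5) ∧ (¬p3 ∨ p2 ∨ p1 ∨ p5) ∧ (p2 ∨ p3 ∨ ¬p5) ∧ (¬p2 ∨ ¬p3 ∨ ¬p5) ∧ (¬p1 ∨ ¬p5)

¬((p2 ⊕ p3) ∧ ¬p1) ⊕ p5
⇔ (¬((p2 ⊕ p3) ∧ ¬p1) ∨ p5) ∧ ¬(¬((p2 ⊕ p3) ∧ ¬p1) ∧ p5)   [expand ⊕]
⇔ (¬((p2 ∨ p3) ∧ ¬(p2 ∧ p3) ∧ ¬p1) ∨ p5) ∧ ¬(¬((p2 ⊕ p3) ∧ ¬p1) ∧ p5)   [expand ⊕]
⇔ (¬((p2 ∨ p3) ∧ ¬(p2 ∧ p3) ∧ ¬p1) ∨ p5) ∧ ¬(¬((p2 ∨ p3) ∧ ¬(p2 ∧ p3) ∧ ¬p1) ∧ p5)   [expand ⊕]
⇔ (¬(p2 ∨ p3) ∨ ¬¬(p2 ∧ p3) ∨ ¬¬p1 ∨ p5) ∧ ¬(¬((p2 ∨ p3) ∧ ¬(p2 ∧ p3) ∧ ¬p1) ∧ p5)   [De Morgan]
⇔ ((¬p2 ∧ ¬p3) ∨ ¬¬(p2 ∧ p3) ∨ ¬¬p1 ∨ p5) ∧ ¬(¬((p2 ∨ p3) ∧ ¬(p2 ∧ p3) ∧ ¬p1) ∧ p5)   [De Morgan]
⇔ ((¬p2 ∧ ¬p3) ∨ (p2 ∧ p3) ∨ ¬¬p1 ∨ p5) ∧ ¬(¬((p2 ∨ p3) ∧ ¬(p2 ∧ p3) ∧ ¬p1) ∧ p5)   [double negation]
⇔ ((¬p2 ∧ ¬p3) ∨ (p2 ∧ p3) ∨ p1 ∨ p5) ∧ ¬(¬((p2 ∨ p3) ∧ ¬(p2 ∧ p3) ∧ ¬p1) ∧ p5)   [double negation]
⇔ ((¬p2 ∧ ¬p3) ∨ (p2 ∧ p3) ∨ p1 ∨ p5) ∧ (¬¬((p2 ∨ p3) ∧ ¬(p2 ∧ p3) ∧ ¬p1) ∨ ¬p5)   [De Morgan]
⇔ ((¬p2 ∧ ¬p3) ∨ (p2 ∧ p3) ∨ p1 ∨ p5) ∧ (((p2 ∨ p3) ∧ ¬(p2 ∧ p3) ∧ ¬p1) ∨ ¬p5)   [double negation]
⇔ ((¬p2 ∧ ¬p3) ∨ (p2 ∧ p3) ∨ p1 ∨ p5) ∧ (((p2 ∨ p3) ∧ (¬p2 ∨ ¬p3) ∧ ¬p1) ∨ ¬p5)   [De Morgan]
⇔ (¬p2 ∨ p2 ∨ p1 ∨ p5) ∧ (¬p2 ∨ p3 ∨ p1 ∨ p5) ∧ (¬p3 ∨ p2 ∨ p1 ∨ p5) ∧ (¬p3 ∨ p3 ∨ p1 ∨ p5) ∧ (p2 ∨ p3 ∨ ¬p5) ∧ (¬p2 ∨ ¬p3 ∨ ¬p5) ∧ (¬p1 ∨ ¬p5)   [distribute ∨ over ∧]
⇔ (¬p2 ∨ p3 ∨ p1 ∨ p5) ∧ (¬p3 ∨ p2 ∨ p1 ∨ p5) ∧ (p2 ∨ p3 ∨ ¬p5) ∧ (¬p2 ∨ ¬p3 ∨ ¬p5) ∧ (¬p1 ∨ ¬p5)   [simplify]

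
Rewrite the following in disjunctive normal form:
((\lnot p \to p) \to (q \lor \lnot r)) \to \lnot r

(p \land \lnot q \land r) \lor \lnot r

((\lnot p \to p) \to (q \lor \lnot r)) \to \lnot r
= \lnot ((\lnot p \to p) \to (q \lor \lnot r)) \lor \lnot r   [eliminate \to]
= \lnot (\lnot (\lnot p \to p) \lor q \lor \lnot r) \lor \lnot r   [eliminate \to]
= \lnot (\lnot (\lnot \lnot p \lor p) \lor q \lor \lnot r) \lor \lnot r   [eliminate \to]
= (\lnot \lnot (\lnot \lnot p \lor p) \land \lnot q \land \lnot \lnot r) \lor \lnot r   [De Morgan]
= ((\lnot \lnot p \lor p) \land \lnot q \land \lnot \lnot r) \lor \lnot r   [double negation]
= ((p \lor p) \land \lnot q \land \lnot \lnot r) \lor \lnot r   [double negation]
= ((p \lor p) \land \lnot q \land r) \lor \lnot r   [double negation]
= (p \land \lnot q \land r) \lor (p \land \lnot q \land r) \lor \lnot r   [distribute \land over \lor]
= (p \land \lnot q \land r) \lor \lnot r   [simplify]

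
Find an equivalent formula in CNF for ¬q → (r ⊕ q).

q ∨ r

¬q → (r ⊕ q)
= ¬¬q ∨ (r ⊕ q)   — eliminate →
= ¬¬q ∨ ((r ∨ q) ∧ ¬(r ∧ q))   — expand ⊕
= q ∨ ((r ∨ q) ∧ ¬(r ∧ q))   — double negation
= q ∨ ((r ∨ q) ∧ (¬r ∨ ¬q))   — De Morgan
= (q ∨ r ∨ q) ∧ (q ∨ ¬r ∨ ¬q)   — distribute ∨ over ∧
= q ∨ r   — simplify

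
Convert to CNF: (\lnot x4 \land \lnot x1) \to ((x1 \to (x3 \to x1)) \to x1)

(\lnot x4 \land \lnot x1) \to ((x1 \to (x3 \to x1)) \to x1)
≡ \lnot (\lnot x4 \land \lnot x1) \lor ((x1 \to (x3 \to x1)) \to x1)   (eliminate \to)
≡ \lnot (\lnot x4 \land \lnot x1) \lor \lnot (x1 \to (x3 \to x1)) \lor x1   (eliminate \to)
≡ \lnot (\lnot x4 \land \lnot x1) \lor \lnot (\lnot x1 \lor (x3 \to x1)) \lor x1   (eliminate \to)
≡ \lnot (\lnot x4 \land \lnot x1) \lor \lnot (\lnot x1 \lor \lnot x3 \lor x1) \lor x1   (eliminate \to)
≡ \lnot \lnot x4 \lor \lnot \lnot x1 \lor \lnot (\lnot x1 \lor \lnot x3 \lor x1) \lor x1   (De Morgan)
≡ x4 \lor \lnot \lnot x1 \lor \lnot (\lnot x1 \lor \lnot x3 \lor x1) \lor x1   (double negation)
≡ x4 \lor x1 \lor \lnot (\lnot x1 \lor \lnot x3 \lor x1) \lor x1   (double negation)
≡ x4 \lor x1 \lor (\lnot \lnot x1 \land \lnot \lnot x3 \land \lnot x1) \lor x1   (De Morgan)
≡ x4 \lor x1 \lor (x1 \land \lnot \lnot x3 \land \lnot x1) \lor x1   (double negation)
≡ x4 \lor x1 \lor (x1 \land x3 \land \lnot x1) \lor x1   (double negation)
≡ (x4 \lor x1 \lor x1 \lor x1) \land (x4 \lor x1 \lor x3 \lor x1) \land (x4 \lor x1 \lor \lnot x1 \lor x1)   (distribute \lor over \land)
≡ x4 \lor x1   (simplify)

x4 \lor x1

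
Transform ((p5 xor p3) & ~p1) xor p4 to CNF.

((p5 xor p3) & ~p1) xor p4
≡ (((p5 xor p3) & ~p1) | p4) & ~((p5 xor p3) & ~p1 & p4)   (expand xor)
≡ (((p5 | p3) & ~(p5 & p3) & ~p1) | p4) & ~((p5 xor p3) & ~p1 & p4)   (expand xor)
≡ (((p5 | p3) & ~(p5 & p3) & ~p1) | p4) & ~((p5 | p3) & ~(p5 & p3) & ~p1 & p4)   (expand xor)
≡ (((p5 | p3) & (~p5 | ~p3) & ~p1) | p4) & ~((p5 | p3) & ~(p5 & p3) & ~p1 & p4)   (De Morgan)
≡ (((p5 | p3) & (~p5 | ~p3) & ~p1) | p4) & (~(p5 | p3) | ~~(p5 & p3) | ~~p1 | ~p4)   (De Morgan)
≡ (((p5 | p3) & (~p5 | ~p3) & ~p1) | p4) & ((~p5 & ~p3) | ~~(p5 & p3) | ~~p1 | ~p4)   (De Morgan)
≡ (((p5 | p3) & (~p5 | ~p3) & ~p1) | p4) & ((~p5 & ~p3) | (p5 & p3) | ~~p1 | ~p4)   (double negation)
≡ (((p5 | p3) & (~p5 | ~p3) & ~p1) | p4) & ((~p5 & ~p3) | (p5 & p3) | p1 | ~p4)   (double negation)
≡ (p5 | p3 | p4) & (~p5 | ~p3 | p4) & (~p1 | p4) & (~p5 | p5 | p1 | ~p4) & (~p5 | p3 | p1 | ~p4) & (~p3 | p5 | p1 | ~p4) & (~p3 | p3 | p1 | ~p4)   (distribute | over &)
≡ (p5 | p3 | p4) & (~p5 | ~p3 | p4) & (~p1 | p4) & (~p5 | p3 | p1 | ~p4) & (~p3 | p5 | p1 | ~p4)   (simplify)

(p5 | p3 | p4) & (~p5 | ~p3 | p4) & (~p1 | p4) & (~p5 | p3 | p1 | ~p4) & (~p3 | p5 | p1 | ~p4)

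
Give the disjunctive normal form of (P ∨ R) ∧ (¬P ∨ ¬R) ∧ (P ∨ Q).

(P ∧ ¬R) ∨ (R ∧ ¬P ∧ Q)

(P ∨ R) ∧ (¬P ∨ ¬R) ∧ (P ∨ Q)
≡ (P ∧ ¬P ∧ P) ∨ (P ∧ ¬P ∧ Q) ∨ (P ∧ ¬R ∧ P) ∨ (P ∧ ¬R ∧ Q) ∨ (R ∧ ¬P ∧ P) ∨ (R ∧ ¬P ∧ Q) ∨ (R ∧ ¬R ∧ P) ∨ (R ∧ ¬R ∧ Q)   [distribute ∧ over ∨]
≡ (P ∧ ¬R) ∨ (R ∧ ¬P ∧ Q)   [simplify]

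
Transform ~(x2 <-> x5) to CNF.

~(x2 <-> x5)
≡ ~((x2 -> x5) & (x5 -> x2))
≡ ~((~x2 | x5) & (x5 -> x2))
≡ ~((~x2 | x5) & (~x5 | x2))
≡ ~(~x2 | x5) | ~(~x5 | x2)
≡ (~~x2 & ~x5) | ~(~x5 | x2)
≡ (x2 & ~x5) | ~(~x5 | x2)
≡ (x2 & ~x5) | (~~x5 & ~x2)
≡ (x2 & ~x5) | (x5 & ~x2)
≡ (x2 | x5) & (x2 | ~x2) & (~x5 | x5) & (~x5 | ~x2)
≡ (x2 | x5) & (~x5 | ~x2)

(x2 | x5) & (~x5 | ~x2)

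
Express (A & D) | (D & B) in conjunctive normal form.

(A | B) & D

(A & D) | (D & B)
≡ (A | D) & (A | B) & (D | D) & (D | B)   — distribute | over &
≡ (A | B) & D   — simplify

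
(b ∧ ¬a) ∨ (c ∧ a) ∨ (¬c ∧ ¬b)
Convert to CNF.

(b ∧ ¬a) ∨ (c ∧ a) ∨ (¬c ∧ ¬b)
⇔ (b ∨ c ∨ ¬c) ∧ (b ∨ c ∨ ¬b) ∧ (b ∨ a ∨ ¬c) ∧ (b ∨ a ∨ ¬b) ∧ (¬a ∨ c ∨ ¬c) ∧ (¬a ∨ c ∨ ¬b) ∧ (¬a ∨ a ∨ ¬c) ∧ (¬a ∨ a ∨ ¬b)   — distribute ∨ over ∧
⇔ (b ∨ a ∨ ¬c) ∧ (¬a ∨ c ∨ ¬b)   — simplify

(b ∨ a ∨ ¬c) ∧ (¬a ∨ c ∨ ¬b)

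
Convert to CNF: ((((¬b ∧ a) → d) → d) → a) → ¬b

(¬b ∨ d) ∧ (¬a ∨ ¬b)

((((¬b ∧ a) → d) → d) → a) → ¬b
⇔ ¬((((¬b ∧ a) → d) → d) → a) ∨ ¬b   [eliminate →]
⇔ ¬(¬(((¬b ∧ a) → d) → d) ∨ a) ∨ ¬b   [eliminate →]
⇔ ¬(¬(¬((¬b ∧ a) → d) ∨ d) ∨ a) ∨ ¬b   [eliminate →]
⇔ ¬(¬(¬(¬(¬b ∧ a) ∨ d) ∨ d) ∨ a) ∨ ¬b   [eliminate →]
⇔ (¬¬(¬(¬(¬b ∧ a) ∨ d) ∨ d) ∧ ¬a) ∨ ¬b   [De Morgan]
⇔ ((¬(¬(¬b ∧ a) ∨ d) ∨ d) ∧ ¬a) ∨ ¬b   [double negation]
⇔ (((¬¬(¬b ∧ a) ∧ ¬d) ∨ d) ∧ ¬a) ∨ ¬b   [De Morgan]
⇔ (((¬b ∧ a ∧ ¬d) ∨ d) ∧ ¬a) ∨ ¬b   [double negation]
⇔ (¬b ∨ d ∨ ¬b) ∧ (a ∨ d ∨ ¬b) ∧ (¬d ∨ d ∨ ¬b) ∧ (¬a ∨ ¬b)   [distribute ∨ over ∧]
⇔ (¬b ∨ d) ∧ (¬a ∨ ¬b)   [simplify]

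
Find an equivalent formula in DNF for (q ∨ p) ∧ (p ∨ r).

(q ∧ r) ∨ p

(q ∨ p) ∧ (p ∨ r)
≡ (q ∧ p) ∨ (q ∧ r) ∨ (p ∧ p) ∨ (p ∧ r)   (distribute ∧ over ∨)
≡ (q ∧ r) ∨ p   (simplify)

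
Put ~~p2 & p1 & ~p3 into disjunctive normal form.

p2 & p1 & ~p3

~~p2 & p1 & ~p3
= p2 & p1 & ~p3   — double negation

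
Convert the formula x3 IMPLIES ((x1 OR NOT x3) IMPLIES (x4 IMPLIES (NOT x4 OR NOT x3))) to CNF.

x3 IMPLIES ((x1 OR NOT x3) IMPLIES (x4 IMPLIES (NOT x4 OR NOT x3)))
≡ NOT x3 OR ((x1 OR NOT x3) IMPLIES (x4 IMPLIES (NOT x4 OR NOT x3)))   [eliminate IMPLIES]
≡ NOT x3 OR NOT (x1 OR NOT x3) OR (x4 IMPLIES (NOT x4 OR NOT x3))   [eliminate IMPLIES]
≡ NOT x3 OR NOT (x1 OR NOT x3) OR NOT x4 OR NOT x4 OR NOT x3   [eliminate IMPLIES]
≡ NOT x3 OR (NOT x1 AND NOT NOT x3) OR NOT x4 OR NOT x4 OR NOT x3   [De Morgan]
≡ NOT x3 OR (NOT x1 AND x3) OR NOT x4 OR NOT x4 OR NOT x3   [double negation]
≡ (NOT x3 OR NOT x1 OR NOT x4 OR NOT x4 OR NOT x3) AND (NOT x3 OR x3 OR NOT x4 OR NOT x4 OR NOT x3)   [distribute OR over AND]
≡ NOT x3 OR NOT x1 OR NOT x4   [simplify]

NOT x3 OR NOT x1 OR NOT x4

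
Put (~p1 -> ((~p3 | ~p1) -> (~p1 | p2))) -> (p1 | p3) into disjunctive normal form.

(~p1 -> ((~p3 | ~p1) -> (~p1 | p2))) -> (p1 | p3)
= ~(~p1 -> ((~p3 | ~p1) -> (~p1 | p2))) | p1 | p3   — eliminate ->
= ~(~~p1 | ((~p3 | ~p1) -> (~p1 | p2))) | p1 | p3   — eliminate ->
= ~(~~p1 | ~(~p3 | ~p1) | ~p1 | p2) | p1 | p3   — eliminate ->
= (~~~p1 & ~~(~p3 | ~p1) & ~~p1 & ~p2) | p1 | p3   — De Morgan
= (~p1 & ~~(~p3 | ~p1) & ~~p1 & ~p2) | p1 | p3   — double negation
= (~p1 & (~p3 | ~p1) & ~~p1 & ~p2) | p1 | p3   — double negation
= (~p1 & (~p3 | ~p1) & p1 & ~p2) | p1 | p3   — double negation
= (~p1 & ~p3 & p1 & ~p2) | (~p1 & ~p1 & p1 & ~p2) | p1 | p3   — distribute & over |
= p1 | p3   — simplify

p1 | p3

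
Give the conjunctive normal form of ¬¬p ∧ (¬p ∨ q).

p ∧ (¬p ∨ q)

¬¬p ∧ (¬p ∨ q)
⇔ p ∧ (¬p ∨ q)   — double negation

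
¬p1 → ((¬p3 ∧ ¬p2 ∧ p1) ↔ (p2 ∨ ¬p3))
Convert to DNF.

p1 ∨ (p3 ∧ ¬p2)

¬p1 → ((¬p3 ∧ ¬p2 ∧ p1) ↔ (p2 ∨ ¬p3))
= ¬¬p1 ∨ ((¬p3 ∧ ¬p2 ∧ p1) ↔ (p2 ∨ ¬p3))   [eliminate →]
= ¬¬p1 ∨ (((¬p3 ∧ ¬p2 ∧ p1) → (p2 ∨ ¬p3)) ∧ ((p2 ∨ ¬p3) → (¬p3 ∧ ¬p2 ∧ p1)))   [eliminate ↔]
= ¬¬p1 ∨ ((¬(¬p3 ∧ ¬p2 ∧ p1) ∨ p2 ∨ ¬p3) ∧ ((p2 ∨ ¬p3) → (¬p3 ∧ ¬p2 ∧ p1)))   [eliminate →]
= ¬¬p1 ∨ ((¬(¬p3 ∧ ¬p2 ∧ p1) ∨ p2 ∨ ¬p3) ∧ (¬(p2 ∨ ¬p3) ∨ (¬p3 ∧ ¬p2 ∧ p1)))   [eliminate →]
= p1 ∨ ((¬(¬p3 ∧ ¬p2 ∧ p1) ∨ p2 ∨ ¬p3) ∧ (¬(p2 ∨ ¬p3) ∨ (¬p3 ∧ ¬p2 ∧ p1)))   [double negation]
= p1 ∨ ((¬¬p3 ∨ ¬¬p2 ∨ ¬p1 ∨ p2 ∨ ¬p3) ∧ (¬(p2 ∨ ¬p3) ∨ (¬p3 ∧ ¬p2 ∧ p1)))   [De Morgan]
= p1 ∨ ((p3 ∨ ¬¬p2 ∨ ¬p1 ∨ p2 ∨ ¬p3) ∧ (¬(p2 ∨ ¬p3) ∨ (¬p3 ∧ ¬p2 ∧ p1)))   [double negation]
= p1 ∨ ((p3 ∨ p2 ∨ ¬p1 ∨ p2 ∨ ¬p3) ∧ (¬(p2 ∨ ¬p3) ∨ (¬p3 ∧ ¬p2 ∧ p1)))   [double negation]
= p1 ∨ ((p3 ∨ p2 ∨ ¬p1 ∨ p2 ∨ ¬p3) ∧ ((¬p2 ∧ ¬¬p3) ∨ (¬p3 ∧ ¬p2 ∧ p1)))   [De Morgan]
= p1 ∨ ((p3 ∨ p2 ∨ ¬p1 ∨ p2 ∨ ¬p3) ∧ ((¬p2 ∧ p3) ∨ (¬p3 ∧ ¬p2 ∧ p1)))   [double negation]
= p1 ∨ (p3 ∧ ¬p2 ∧ p3) ∨ (p3 ∧ ¬p3 ∧ ¬p2 ∧ p1) ∨ (p2 ∧ ¬p2 ∧ p3) ∨ (p2 ∧ ¬p3 ∧ ¬p2 ∧ p1) ∨ (¬p1 ∧ ¬p2 ∧ p3) ∨ (¬p1 ∧ ¬p3 ∧ ¬p2 ∧ p1) ∨ (p2 ∧ ¬p2 ∧ p3) ∨ (p2 ∧ ¬p3 ∧ ¬p2 ∧ p1) ∨ (¬p3 ∧ ¬p2 ∧ p3) ∨ (¬p3 ∧ ¬p3 ∧ ¬p2 ∧ p1)   [distribute ∧ over ∨]
= p1 ∨ (p3 ∧ ¬p2)   [simplify]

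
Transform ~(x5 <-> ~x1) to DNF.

(x5 & x1) | (~x1 & ~x5)

~(x5 <-> ~x1)
≡ ~((x5 -> ~x1) & (~x1 -> x5))   [eliminate <->]
≡ ~((~x5 | ~x1) & (~x1 -> x5))   [eliminate ->]
≡ ~((~x5 | ~x1) & (~~x1 | x5))   [eliminate ->]
≡ ~(~x5 | ~x1) | ~(~~x1 | x5)   [De Morgan]
≡ (~~x5 & ~~x1) | ~(~~x1 | x5)   [De Morgan]
≡ (x5 & ~~x1) | ~(~~x1 | x5)   [double negation]
≡ (x5 & x1) | ~(~~x1 | x5)   [double negation]
≡ (x5 & x1) | (~~~x1 & ~x5)   [De Morgan]
≡ (x5 & x1) | (~x1 & ~x5)   [double negation]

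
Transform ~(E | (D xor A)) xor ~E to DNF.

(D & ~A & ~E) | (~D & A & ~E)

~(E | (D xor A)) xor ~E
= (~(E | (D xor A)) & ~~E) | (~~(E | (D xor A)) & ~E)   [expand xor]
= (~(E | (D & ~A) | (~D & A)) & ~~E) | (~~(E | (D xor A)) & ~E)   [expand xor]
= (~(E | (D & ~A) | (~D & A)) & ~~E) | (~~(E | (D & ~A) | (~D & A)) & ~E)   [expand xor]
= (~E & ~(D & ~A) & ~(~D & A) & ~~E) | (~~(E | (D & ~A) | (~D & A)) & ~E)   [De Morgan]
= (~E & (~D | ~~A) & ~(~D & A) & ~~E) | (~~(E | (D & ~A) | (~D & A)) & ~E)   [De Morgan]
= (~E & (~D | A) & ~(~D & A) & ~~E) | (~~(E | (D & ~A) | (~D & A)) & ~E)   [double negation]
= (~E & (~D | A) & (~~D | ~A) & ~~E) | (~~(E | (D & ~A) | (~D & A)) & ~E)   [De Morgan]
= (~E & (~D | A) & (D | ~A) & ~~E) | (~~(E | (D & ~A) | (~D & A)) & ~E)   [double negation]
= (~E & (~D | A) & (D | ~A) & E) | (~~(E | (D & ~A) | (~D & A)) & ~E)   [double negation]
= (~E & (~D | A) & (D | ~A) & E) | ((E | (D & ~A) | (~D & A)) & ~E)   [double negation]
= (~E & ~D & D & E) | (~E & ~D & ~A & E) | (~E & A & D & E) | (~E & A & ~A & E) | (E & ~E) | (D & ~A & ~E) | (~D & A & ~E)   [distribute & over |]
= (D & ~A & ~E) | (~D & A & ~E)   [simplify]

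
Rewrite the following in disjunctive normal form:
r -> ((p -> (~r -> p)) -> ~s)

~r | ~s

r -> ((p -> (~r -> p)) -> ~s)
= ~r | ((p -> (~r -> p)) -> ~s)   — eliminate ->
= ~r | ~(p -> (~r -> p)) | ~s   — eliminate ->
= ~r | ~(~p | (~r -> p)) | ~s   — eliminate ->
= ~r | ~(~p | ~~r | p) | ~s   — eliminate ->
= ~r | (~~p & ~~~r & ~p) | ~s   — De Morgan
= ~r | (p & ~~~r & ~p) | ~s   — double negation
= ~r | (p & ~r & ~p) | ~s   — double negation
= ~r | ~s   — simplify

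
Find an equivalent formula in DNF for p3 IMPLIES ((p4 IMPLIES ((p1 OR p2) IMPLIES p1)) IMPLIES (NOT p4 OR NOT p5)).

p3 IMPLIES ((p4 IMPLIES ((p1 OR p2) IMPLIES p1)) IMPLIES (NOT p4 OR NOT p5))
≡ NOT p3 OR ((p4 IMPLIES ((p1 OR p2) IMPLIES p1)) IMPLIES (NOT p4 OR NOT p5))   — eliminate IMPLIES
≡ NOT p3 OR NOT (p4 IMPLIES ((p1 OR p2) IMPLIES p1)) OR NOT p4 OR NOT p5   — eliminate IMPLIES
≡ NOT p3 OR NOT (NOT p4 OR ((p1 OR p2) IMPLIES p1)) OR NOT p4 OR NOT p5   — eliminate IMPLIES
≡ NOT p3 OR NOT (NOT p4 OR NOT (p1 OR p2) OR p1) OR NOT p4 OR NOT p5   — eliminate IMPLIES
≡ NOT p3 OR (NOT NOT p4 AND NOT NOT (p1 OR p2) AND NOT p1) OR NOT p4 OR NOT p5   — De Morgan
≡ NOT p3 OR (p4 AND NOT NOT (p1 OR p2) AND NOT p1) OR NOT p4 OR NOT p5   — double negation
≡ NOT p3 OR (p4 AND (p1 OR p2) AND NOT p1) OR NOT p4 OR NOT p5   — double negation
≡ NOT p3 OR (p4 AND p1 AND NOT p1) OR (p4 AND p2 AND NOT p1) OR NOT p4 OR NOT p5   — distribute AND over OR
≡ NOT p3 OR (p4 AND p2 AND NOT p1) OR NOT p4 OR NOT p5   — simplify

NOT p3 OR (p4 AND p2 AND NOT p1) OR NOT p4 OR NOT p5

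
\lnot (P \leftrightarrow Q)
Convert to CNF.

(P \lor Q) \land (\lnot Q \lor \lnot P)

\lnot (P \leftrightarrow Q)
= \lnot ((P \to Q) \land (Q \to P))
= \lnot ((\lnot P \lor Q) \land (Q \to P))
= \lnot ((\lnot P \lor Q) \land (\lnot Q \lor P))
= \lnot (\lnot P \lor Q) \lor \lnot (\lnot Q \lor P)
= (\lnot \lnot P \land \lnot Q) \lor \lnot (\lnot Q \lor P)
= (P \land \lnot Q) \lor \lnot (\lnot Q \lor P)
= (P \land \lnot Q) \lor (\lnot \lnot Q \land \lnot P)
= (P \land \lnot Q) \lor (Q \land \lnot P)
= (P \lor Q) \land (P \lor \lnot P) \land (\lnot Q \lor Q) \land (\lnot Q \lor \lnot P)
= (P \lor Q) \land (\lnot Q \lor \lnot P)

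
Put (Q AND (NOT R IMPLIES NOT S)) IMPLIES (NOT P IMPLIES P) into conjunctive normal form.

(Q AND (NOT R IMPLIES NOT S)) IMPLIES (NOT P IMPLIES P)
= NOT (Q AND (NOT R IMPLIES NOT S)) OR (NOT P IMPLIES P)   — eliminate IMPLIES
= NOT (Q AND (NOT NOT R OR NOT S)) OR (NOT P IMPLIES P)   — eliminate IMPLIES
= NOT (Q AND (NOT NOT R OR NOT S)) OR NOT NOT P OR P   — eliminate IMPLIES
= NOT Q OR NOT (NOT NOT R OR NOT S) OR NOT NOT P OR P   — De Morgan
= NOT Q OR (NOT NOT NOT R AND NOT NOT S) OR NOT NOT P OR P   — De Morgan
= NOT Q OR (NOT R AND NOT NOT S) OR NOT NOT P OR P   — double negation
= NOT Q OR (NOT R AND S) OR NOT NOT P OR P   — double negation
= NOT Q OR (NOT R AND S) OR P OR P   — double negation
= (NOT Q OR NOT R OR P OR P) AND (NOT Q OR S OR P OR P)   — distribute OR over AND
= (NOT Q OR NOT R OR P) AND (NOT Q OR S OR P)   — simplify

(NOT Q OR NOT R OR P) AND (NOT Q OR S OR P)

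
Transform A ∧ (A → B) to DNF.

A ∧ (A → B)
⇔ A ∧ (¬A ∨ B)   [eliminate →]
⇔ (A ∧ ¬A) ∨ (A ∧ B)   [distribute ∧ over ∨]
⇔ A ∧ B   [simplify]

A ∧ B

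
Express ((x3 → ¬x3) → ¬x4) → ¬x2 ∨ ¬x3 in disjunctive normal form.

¬x2 ∨ ¬x3

((x3 → ¬x3) → ¬x4) → ¬x2 ∨ ¬x3
≡ ¬((x3 → ¬x3) → ¬x4) ∨ ¬x2 ∨ ¬x3   (eliminate →)
≡ ¬(¬(x3 → ¬x3) ∨ ¬x4) ∨ ¬x2 ∨ ¬x3   (eliminate →)
≡ ¬(¬(¬x3 ∨ ¬x3) ∨ ¬x4) ∨ ¬x2 ∨ ¬x3   (eliminate →)
≡ ¬¬(¬x3 ∨ ¬x3) ∧ ¬¬x4 ∨ ¬x2 ∨ ¬x3   (De Morgan)
≡ (¬x3 ∨ ¬x3) ∧ ¬¬x4 ∨ ¬x2 ∨ ¬x3   (double negation)
≡ (¬x3 ∨ ¬x3) ∧ x4 ∨ ¬x2 ∨ ¬x3   (double negation)
≡ ¬x3 ∧ x4 ∨ ¬x3 ∧ x4 ∨ ¬x2 ∨ ¬x3   (distribute ∧ over ∨)
≡ ¬x2 ∨ ¬x3   (simplify)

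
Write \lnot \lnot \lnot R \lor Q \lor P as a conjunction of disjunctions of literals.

\lnot \lnot \lnot R \lor Q \lor P
⇔ \lnot R \lor Q \lor P   [double negation]

\lnot R \lor Q \lor P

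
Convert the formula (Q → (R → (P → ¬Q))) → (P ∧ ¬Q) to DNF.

(Q ∧ R ∧ P) ∨ (P ∧ ¬Q)

(Q → (R → (P → ¬Q))) → (P ∧ ¬Q)
⇔ ¬(Q → (R → (P → ¬Q))) ∨ (P ∧ ¬Q)   [eliminate →]
⇔ ¬(¬Q ∨ (R → (P → ¬Q))) ∨ (P ∧ ¬Q)   [eliminate →]
⇔ ¬(¬Q ∨ ¬R ∨ (P → ¬Q)) ∨ (P ∧ ¬Q)   [eliminate →]
⇔ ¬(¬Q ∨ ¬R ∨ ¬P ∨ ¬Q) ∨ (P ∧ ¬Q)   [eliminate →]
⇔ (¬¬Q ∧ ¬¬R ∧ ¬¬P ∧ ¬¬Q) ∨ (P ∧ ¬Q)   [De Morgan]
⇔ (Q ∧ ¬¬R ∧ ¬¬P ∧ ¬¬Q) ∨ (P ∧ ¬Q)   [double negation]
⇔ (Q ∧ R ∧ ¬¬P ∧ ¬¬Q) ∨ (P ∧ ¬Q)   [double negation]
⇔ (Q ∧ R ∧ P ∧ ¬¬Q) ∨ (P ∧ ¬Q)   [double negation]
⇔ (Q ∧ R ∧ P ∧ Q) ∨ (P ∧ ¬Q)   [double negation]
⇔ (Q ∧ R ∧ P) ∨ (P ∧ ¬Q)   [simplify]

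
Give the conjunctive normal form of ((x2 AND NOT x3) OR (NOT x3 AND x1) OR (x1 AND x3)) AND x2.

(NOT x3 OR x1) AND x2

((x2 AND NOT x3) OR (NOT x3 AND x1) OR (x1 AND x3)) AND x2
≡ (x2 OR NOT x3 OR x1) AND (x2 OR NOT x3 OR x3) AND (x2 OR x1 OR x1) AND (x2 OR x1 OR x3) AND (NOT x3 OR NOT x3 OR x1) AND (NOT x3 OR NOT x3 OR x3) AND (NOT x3 OR x1 OR x1) AND (NOT x3 OR x1 OR x3) AND x2   [distribute OR over AND]
≡ (NOT x3 OR x1) AND x2   [simplify]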